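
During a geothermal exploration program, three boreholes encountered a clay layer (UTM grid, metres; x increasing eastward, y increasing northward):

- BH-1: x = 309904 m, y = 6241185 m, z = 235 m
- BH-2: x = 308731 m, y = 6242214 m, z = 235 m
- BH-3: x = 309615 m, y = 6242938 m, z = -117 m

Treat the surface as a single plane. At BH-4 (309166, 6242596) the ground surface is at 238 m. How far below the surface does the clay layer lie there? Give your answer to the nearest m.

Two edge vectors: BH-1→BH-2 = (-1173, 1029, 0), BH-1→BH-3 = (-289, 1753, -352).
Normal n = (BH-1→BH-2) × (BH-1→BH-3) = (-362208, -412896, -1758888).
So ∂z/∂x = −n_x/n_z = −0.20593011 and ∂z/∂y = −n_y/n_z = −0.23474832.
Intercept c from BH-1: 235 + 63818.56 + 1465107.68 = 1529161.25.
At (309166, 6242596): z_contact = −63666.6 − 1465438.9 + 1529161.25 = 55.7 m.
Depth below ground = 238 − 55.7 = 182 m.

182 m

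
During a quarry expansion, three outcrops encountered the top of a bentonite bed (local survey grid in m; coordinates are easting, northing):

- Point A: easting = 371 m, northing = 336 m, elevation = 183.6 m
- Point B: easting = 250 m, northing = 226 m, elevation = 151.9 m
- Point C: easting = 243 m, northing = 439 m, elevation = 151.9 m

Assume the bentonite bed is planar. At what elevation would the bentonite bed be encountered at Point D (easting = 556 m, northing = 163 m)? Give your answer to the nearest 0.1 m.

Two edge vectors: Point A→Point B = (-121, -110, -31.7), Point A→Point C = (-128, 103, -31.7).
Normal n = (Point A→Point B) × (Point A→Point C) = (6752.1, 221.9, -26543).
So ∂z/∂easting = −n_x/n_z = 0.25438 and ∂z/∂northing = −n_y/n_z = 0.00836.
Intercept c from Point A: 183.6 − 94.38 − 2.81 = 86.41.
At (556, 163): z = 141.4 + 1.4 + 86.41 = 229.2 m.

229.2 m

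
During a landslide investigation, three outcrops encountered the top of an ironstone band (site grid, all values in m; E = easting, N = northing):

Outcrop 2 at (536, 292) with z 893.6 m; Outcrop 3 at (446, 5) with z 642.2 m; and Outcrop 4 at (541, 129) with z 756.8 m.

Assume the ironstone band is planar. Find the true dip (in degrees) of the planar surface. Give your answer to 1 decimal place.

40.3°

Two edge vectors: Outcrop 2→Outcrop 3 = (-90, -287, -251.4), Outcrop 2→Outcrop 4 = (5, -163, -136.8).
Normal n = (Outcrop 2→Outcrop 3) × (Outcrop 2→Outcrop 4) = (-1716.6, -13569, 16105).
So ∂z/∂E = −n_x/n_z = 0.10659 and ∂z/∂N = −n_y/n_z = 0.84253.
Gradient magnitude |∇z| = √(a² + b²) = √(0.01136 + 0.70986) = 0.84925.
True dip = arctan(0.84925) = 40.3°, dipping toward S (azimuth ≈ 187°).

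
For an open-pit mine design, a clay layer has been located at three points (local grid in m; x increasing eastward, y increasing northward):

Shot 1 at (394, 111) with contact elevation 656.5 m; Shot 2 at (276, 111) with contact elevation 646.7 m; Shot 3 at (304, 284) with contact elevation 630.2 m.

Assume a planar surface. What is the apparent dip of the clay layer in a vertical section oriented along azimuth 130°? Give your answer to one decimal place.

7.6°

Two edge vectors: Shot 1→Shot 2 = (-118, 0, -9.8), Shot 1→Shot 3 = (-90, 173, -26.3).
Normal n = (Shot 1→Shot 2) × (Shot 1→Shot 3) = (1695.4, -2221.4, -20414).
So ∂z/∂x = −n_x/n_z = 0.08305 and ∂z/∂y = −n_y/n_z = −0.10882.
Unit vector along 130° is (sin 130°, cos 130°) = (0.7660, -0.6428).
Slope in that direction = a·(0.7660) + b·(-0.6428) = 0.13357.
Apparent dip = arctan|0.13357| = 7.6° (true dip is 7.8°, so apparent ≤ true as expected).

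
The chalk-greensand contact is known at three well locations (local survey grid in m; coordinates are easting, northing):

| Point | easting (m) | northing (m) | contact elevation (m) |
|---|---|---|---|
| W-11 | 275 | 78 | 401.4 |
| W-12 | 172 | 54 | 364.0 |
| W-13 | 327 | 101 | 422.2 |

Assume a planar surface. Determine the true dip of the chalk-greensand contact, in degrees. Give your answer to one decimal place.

20.2°

Let the plane be z = a·easting + b·northing + c.
W-12−W-11: −103a − 24b = −37.4;  W-13−W-11: 52a + 23b = 20.8.
Solving gives a = 0.32203, b = 0.17627.
Gradient magnitude |∇z| = √(a² + b²) = √(0.10371 + 0.03107) = 0.36712.
True dip = arctan(0.36712) = 20.2°, dipping toward WSW (azimuth ≈ 241°).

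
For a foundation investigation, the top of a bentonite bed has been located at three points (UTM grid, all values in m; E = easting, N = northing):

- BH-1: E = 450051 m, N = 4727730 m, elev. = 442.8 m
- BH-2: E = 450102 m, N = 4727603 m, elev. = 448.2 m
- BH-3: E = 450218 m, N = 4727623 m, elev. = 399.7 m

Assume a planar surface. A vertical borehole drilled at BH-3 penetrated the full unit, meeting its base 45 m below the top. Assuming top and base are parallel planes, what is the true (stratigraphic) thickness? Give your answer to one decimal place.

41.3 m

Two edge vectors: BH-1→BH-2 = (51, -127, 5.4), BH-1→BH-3 = (167, -107, -43.1).
Normal n = (BH-1→BH-2) × (BH-1→BH-3) = (6051.5, 3099.9, 15752).
So ∂z/∂E = −n_x/n_z = −0.38417 and ∂z/∂N = −n_y/n_z = −0.19679.
|∇z| = √(a²+b²) = 0.43164, so dip δ = arctan(0.43164) = 23.35°.
True thickness = vertical thickness × cos δ = 45 × cos 23.35° = 41.3 m.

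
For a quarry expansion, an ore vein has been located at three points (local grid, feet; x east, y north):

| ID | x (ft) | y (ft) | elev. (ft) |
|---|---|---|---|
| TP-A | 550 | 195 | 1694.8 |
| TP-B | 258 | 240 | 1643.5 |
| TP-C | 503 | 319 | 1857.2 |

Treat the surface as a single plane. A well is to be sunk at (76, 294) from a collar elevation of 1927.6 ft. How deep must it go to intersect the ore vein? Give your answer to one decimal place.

Two edge vectors: TP-A→TP-B = (-292, 45, -51.3), TP-A→TP-C = (-47, 124, 162.4).
Normal n = (TP-A→TP-B) × (TP-A→TP-C) = (13669.2, 49831.9, -34093).
So ∂z/∂x = −n_x/n_z = 0.40094 and ∂z/∂y = −n_y/n_z = 1.46165.
Intercept c from TP-A: 1694.8 − 220.52 − 285.02 = 1189.26.
At (76, 294): z_contact = 30.47 + 429.72 + 1189.26 = 1649.46 ft.
Depth below ground = 1927.6 − 1649.46 = 278.1 ft.

278.1 ft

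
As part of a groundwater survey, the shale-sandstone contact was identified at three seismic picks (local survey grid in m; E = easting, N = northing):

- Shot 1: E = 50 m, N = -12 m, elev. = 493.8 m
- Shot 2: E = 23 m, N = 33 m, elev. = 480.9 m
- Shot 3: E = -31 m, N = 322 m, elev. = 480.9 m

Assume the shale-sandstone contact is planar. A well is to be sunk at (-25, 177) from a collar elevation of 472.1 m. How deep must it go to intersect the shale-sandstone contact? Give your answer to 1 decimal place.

Two edge vectors: Shot 1→Shot 2 = (-27, 45, -12.9), Shot 1→Shot 3 = (-81, 334, -12.9).
Normal n = (Shot 1→Shot 2) × (Shot 1→Shot 3) = (3728.1, 696.6, -5373).
So ∂z/∂E = −n_x/n_z = 0.69386 and ∂z/∂N = −n_y/n_z = 0.12965.
Intercept c from Shot 1: 493.8 − 34.69 + 1.56 = 460.66.
At (-25, 177): z_contact = −17.35 + 22.95 + 460.66 = 466.26 m.
Depth below ground = 472.1 − 466.26 = 5.8 m.

5.8 m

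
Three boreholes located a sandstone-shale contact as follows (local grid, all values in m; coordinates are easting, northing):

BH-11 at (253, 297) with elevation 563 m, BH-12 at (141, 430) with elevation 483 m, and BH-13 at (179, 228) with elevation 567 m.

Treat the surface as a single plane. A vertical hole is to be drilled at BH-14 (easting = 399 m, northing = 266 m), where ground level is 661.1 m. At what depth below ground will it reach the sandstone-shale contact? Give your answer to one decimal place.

45.4 m

Two edge vectors: BH-11→BH-12 = (-112, 133, -80), BH-11→BH-13 = (-74, -69, 4).
Normal n = (BH-11→BH-12) × (BH-11→BH-13) = (-4988, 6368, 17570).
So ∂z/∂easting = −n_x/n_z = 0.28389 and ∂z/∂northing = −n_y/n_z = −0.36244.
Intercept c from BH-11: 563 − 71.82 + 107.64 = 598.82.
At (399, 266): z_contact = 113.27 − 96.41 + 598.82 = 615.68 m.
Depth below ground = 661.1 − 615.68 = 45.4 m.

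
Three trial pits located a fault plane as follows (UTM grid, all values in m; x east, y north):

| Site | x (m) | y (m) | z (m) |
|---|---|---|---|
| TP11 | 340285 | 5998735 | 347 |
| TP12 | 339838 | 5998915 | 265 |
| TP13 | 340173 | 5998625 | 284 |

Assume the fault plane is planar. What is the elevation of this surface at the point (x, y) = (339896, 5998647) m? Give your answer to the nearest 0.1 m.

208.7 m

Two edge vectors: TP11→TP12 = (-447, 180, -82), TP11→TP13 = (-112, -110, -63).
Normal n = (TP11→TP12) × (TP11→TP13) = (-20360, -18977, 69330).
So ∂z/∂x = −n_x/n_z = 0.293667965 and ∂z/∂y = −n_y/n_z = 0.273719890.
Intercept c from TP11: 347 − 99930.80 − 1641973.09 = −1741556.89.
At (339896, 5998647): z = 99816.6 + 1641949.0 − 1741556.89 = 208.7 m.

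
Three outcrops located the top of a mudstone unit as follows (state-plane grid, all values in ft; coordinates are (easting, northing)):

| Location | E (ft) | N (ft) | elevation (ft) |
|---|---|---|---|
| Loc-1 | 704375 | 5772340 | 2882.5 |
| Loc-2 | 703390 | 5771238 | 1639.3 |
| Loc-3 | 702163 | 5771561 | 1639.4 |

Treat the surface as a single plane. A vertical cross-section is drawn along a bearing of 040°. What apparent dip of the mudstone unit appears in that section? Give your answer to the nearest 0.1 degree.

Two edge vectors: Loc-1→Loc-2 = (-985, -1102, -1243.2), Loc-1→Loc-3 = (-2212, -779, -1243.1).
Normal n = (Loc-1→Loc-2) × (Loc-1→Loc-3) = (401443.4, 1525504.9, -1670309).
So ∂z/∂E = −n_x/n_z = 0.24034 and ∂z/∂N = −n_y/n_z = 0.91331.
Unit vector along 040° is (sin 40°, cos 40°) = (0.6428, 0.7660).
Slope in that direction = a·(0.6428) + b·(0.7660) = 0.85412.
Apparent dip = arctan|0.85412| = 40.5° (true dip is 43.4°, so apparent ≤ true as expected).

40.5°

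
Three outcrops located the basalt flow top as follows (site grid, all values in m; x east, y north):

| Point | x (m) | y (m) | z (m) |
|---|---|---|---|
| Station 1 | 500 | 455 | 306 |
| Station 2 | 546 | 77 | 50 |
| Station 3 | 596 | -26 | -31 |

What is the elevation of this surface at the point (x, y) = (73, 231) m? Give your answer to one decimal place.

Two edge vectors: Station 1→Station 2 = (46, -378, -256), Station 1→Station 3 = (96, -481, -337).
Normal n = (Station 1→Station 2) × (Station 1→Station 3) = (4250, -9074, 14162).
So ∂z/∂x = −n_x/n_z = −0.30010 and ∂z/∂y = −n_y/n_z = 0.64073.
Intercept c from Station 1: 306 + 150.05 − 291.53 = 164.52.
At (73, 231): z = −21.9 + 148.0 + 164.52 = 290.6 m.

290.6 m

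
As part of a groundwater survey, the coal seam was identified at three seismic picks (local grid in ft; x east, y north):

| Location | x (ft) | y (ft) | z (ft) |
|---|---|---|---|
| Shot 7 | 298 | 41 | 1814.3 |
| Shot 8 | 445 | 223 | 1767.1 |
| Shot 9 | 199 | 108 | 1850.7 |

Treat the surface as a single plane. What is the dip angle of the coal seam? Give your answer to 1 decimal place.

Two edge vectors: Shot 7→Shot 8 = (147, 182, -47.2), Shot 7→Shot 9 = (-99, 67, 36.4).
Normal n = (Shot 7→Shot 8) × (Shot 7→Shot 9) = (9787.2, -678, 27867).
So ∂z/∂x = −n_x/n_z = −0.35121 and ∂z/∂y = −n_y/n_z = 0.02433.
Gradient magnitude |∇z| = √(a² + b²) = √(0.12335 + 0.00059) = 0.35205.
True dip = arctan(0.35205) = 19.4°, dipping toward E (azimuth ≈ 094°).

19.4°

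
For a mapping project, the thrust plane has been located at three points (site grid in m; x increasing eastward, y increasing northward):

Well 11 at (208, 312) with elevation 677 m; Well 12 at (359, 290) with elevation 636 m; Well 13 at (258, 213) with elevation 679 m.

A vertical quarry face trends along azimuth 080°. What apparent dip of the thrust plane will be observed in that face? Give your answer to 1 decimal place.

17.8°

Let the plane be z = a·x + b·y + c.
Well 12−Well 11: 151a − 22b = −41;  Well 13−Well 11: 50a − 99b = 2.
Solving gives a = −0.29627, b = −0.16983.
Unit vector along 080° is (sin 80°, cos 80°) = (0.9848, 0.1736).
Slope in that direction = a·(0.9848) + b·(0.1736) = −0.32126.
Apparent dip = arctan|0.32126| = 17.8° (true dip is 18.9°, so apparent ≤ true as expected).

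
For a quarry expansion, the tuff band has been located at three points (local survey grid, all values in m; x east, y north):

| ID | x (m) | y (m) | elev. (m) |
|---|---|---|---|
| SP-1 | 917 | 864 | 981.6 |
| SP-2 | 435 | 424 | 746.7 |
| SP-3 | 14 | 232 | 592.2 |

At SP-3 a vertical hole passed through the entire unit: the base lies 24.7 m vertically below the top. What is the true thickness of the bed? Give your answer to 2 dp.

23.23 m

Two edge vectors: SP-1→SP-2 = (-482, -440, -234.9), SP-1→SP-3 = (-903, -632, -389.4).
Normal n = (SP-1→SP-2) × (SP-1→SP-3) = (22879.2, 24423.9, -92696).
So ∂z/∂x = −n_x/n_z = 0.24682 and ∂z/∂y = −n_y/n_z = 0.26348.
|∇z| = √(a²+b²) = 0.36103, so dip δ = arctan(0.36103) = 19.85°.
True thickness = vertical thickness × cos δ = 24.7 × cos 19.85° = 23.23 m.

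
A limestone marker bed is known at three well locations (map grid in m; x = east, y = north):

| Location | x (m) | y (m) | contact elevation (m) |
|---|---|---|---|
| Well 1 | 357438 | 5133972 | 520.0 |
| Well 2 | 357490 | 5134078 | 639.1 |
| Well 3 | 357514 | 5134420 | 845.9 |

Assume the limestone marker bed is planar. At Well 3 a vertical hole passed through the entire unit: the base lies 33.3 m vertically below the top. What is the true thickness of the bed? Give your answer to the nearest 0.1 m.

19.9 m

Let the plane be z = a·x + b·y + c.
Well 2−Well 1: 52a + 106b = 119.1;  Well 3−Well 1: 76a + 448b = 325.9.
Solving gives a = 1.23434, b = 0.51806.
|∇z| = √(a²+b²) = 1.33865, so dip δ = arctan(1.33865) = 53.24°.
True thickness = vertical thickness × cos δ = 33.3 × cos 53.24° = 19.9 m.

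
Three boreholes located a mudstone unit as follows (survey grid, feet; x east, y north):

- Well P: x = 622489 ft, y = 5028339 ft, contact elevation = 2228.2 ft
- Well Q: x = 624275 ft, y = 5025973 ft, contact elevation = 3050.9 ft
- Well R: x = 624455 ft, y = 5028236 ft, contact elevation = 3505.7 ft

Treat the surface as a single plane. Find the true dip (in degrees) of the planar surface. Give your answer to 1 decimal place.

34.0°

Two edge vectors: Well P→Well Q = (1786, -2366, 822.7), Well P→Well R = (1966, -103, 1277.5).
Normal n = (Well P→Well Q) × (Well P→Well R) = (-2937826.9, -664186.8, 4467598).
So ∂z/∂x = −n_x/n_z = 0.65759 and ∂z/∂y = −n_y/n_z = 0.14867.
Gradient magnitude |∇z| = √(a² + b²) = √(0.43242 + 0.02210) = 0.67418.
True dip = arctan(0.67418) = 34.0°, dipping toward WSW (azimuth ≈ 257°).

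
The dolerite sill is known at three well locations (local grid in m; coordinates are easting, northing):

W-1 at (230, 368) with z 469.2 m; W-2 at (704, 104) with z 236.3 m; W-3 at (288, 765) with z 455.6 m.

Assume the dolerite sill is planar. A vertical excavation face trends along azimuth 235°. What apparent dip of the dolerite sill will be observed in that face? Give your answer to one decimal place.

20.1°

Let the plane be z = a·easting + b·northing + c.
W-2−W-1: 474a − 264b = −232.9;  W-3−W-1: 58a + 397b = −13.6.
Solving gives a = −0.47202, b = 0.03470.
Unit vector along 235° is (sin 235°, cos 235°) = (-0.8192, -0.5736).
Slope in that direction = a·(-0.8192) + b·(-0.5736) = 0.36675.
Apparent dip = arctan|0.36675| = 20.1° (true dip is 25.3°, so apparent ≤ true as expected).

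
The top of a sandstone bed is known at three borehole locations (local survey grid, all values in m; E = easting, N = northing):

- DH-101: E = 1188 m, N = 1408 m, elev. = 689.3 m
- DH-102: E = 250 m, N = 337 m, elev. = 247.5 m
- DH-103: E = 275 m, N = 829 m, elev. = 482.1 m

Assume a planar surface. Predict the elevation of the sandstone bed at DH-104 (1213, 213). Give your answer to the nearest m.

113 m

Two edge vectors: DH-101→DH-102 = (-938, -1071, -441.8), DH-101→DH-103 = (-913, -579, -207.2).
Normal n = (DH-101→DH-102) × (DH-101→DH-103) = (-33891, 209009.8, -434721).
So ∂z/∂E = −n_x/n_z = −0.07796 and ∂z/∂N = −n_y/n_z = 0.48079.
Intercept c from DH-101: 689.3 + 92.62 − 676.95 = 104.96.
At (1213, 213): z = −94.6 + 102.4 + 104.96 = 112.8 m.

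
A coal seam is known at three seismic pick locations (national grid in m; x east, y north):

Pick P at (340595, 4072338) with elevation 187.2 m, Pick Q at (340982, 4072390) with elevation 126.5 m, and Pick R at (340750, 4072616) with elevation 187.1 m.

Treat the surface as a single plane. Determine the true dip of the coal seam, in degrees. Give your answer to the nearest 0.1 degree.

Let the plane be z = a·x + b·y + c.
Pick Q−Pick P: 387a + 52b = −60.7;  Pick R−Pick P: 155a + 278b = −0.1.
Solving gives a = −0.16950, b = 0.09414.
Gradient magnitude |∇z| = √(a² + b²) = √(0.02873 + 0.00886) = 0.19389.
True dip = arctan(0.19389) = 11.0°, dipping toward ESE (azimuth ≈ 119°).

11.0°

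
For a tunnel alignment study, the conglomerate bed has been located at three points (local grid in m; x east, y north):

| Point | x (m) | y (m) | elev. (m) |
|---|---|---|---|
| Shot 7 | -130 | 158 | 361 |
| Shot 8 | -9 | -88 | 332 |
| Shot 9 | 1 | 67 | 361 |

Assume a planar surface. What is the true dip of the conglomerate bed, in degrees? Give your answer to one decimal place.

12.3°

Let the plane be z = a·x + b·y + c.
Shot 8−Shot 7: 121a − 246b = −29;  Shot 9−Shot 7: 131a − 91b = 0.
Solving gives a = 0.12439, b = 0.17907.
Gradient magnitude |∇z| = √(a² + b²) = √(0.01547 + 0.03207) = 0.21804.
True dip = arctan(0.21804) = 12.3°, dipping toward SW (azimuth ≈ 215°).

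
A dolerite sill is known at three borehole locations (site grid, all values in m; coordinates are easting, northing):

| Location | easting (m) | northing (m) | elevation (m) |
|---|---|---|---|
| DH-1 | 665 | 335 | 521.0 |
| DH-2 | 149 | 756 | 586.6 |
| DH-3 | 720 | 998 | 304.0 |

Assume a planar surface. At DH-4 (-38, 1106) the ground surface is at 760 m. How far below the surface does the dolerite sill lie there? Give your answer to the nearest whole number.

Two edge vectors: DH-1→DH-2 = (-516, 421, 65.6), DH-1→DH-3 = (55, 663, -217).
Normal n = (DH-1→DH-2) × (DH-1→DH-3) = (-134849.8, -108364, -365263).
So ∂z/∂easting = −n_x/n_z = −0.36919 and ∂z/∂northing = −n_y/n_z = −0.29667.
Intercept c from DH-1: 521 + 245.51 + 99.39 = 865.89.
At (-38, 1106): z_contact = 14.0 − 328.1 + 865.89 = 551.8 m.
Depth below ground = 760 − 551.8 = 208 m.

208 m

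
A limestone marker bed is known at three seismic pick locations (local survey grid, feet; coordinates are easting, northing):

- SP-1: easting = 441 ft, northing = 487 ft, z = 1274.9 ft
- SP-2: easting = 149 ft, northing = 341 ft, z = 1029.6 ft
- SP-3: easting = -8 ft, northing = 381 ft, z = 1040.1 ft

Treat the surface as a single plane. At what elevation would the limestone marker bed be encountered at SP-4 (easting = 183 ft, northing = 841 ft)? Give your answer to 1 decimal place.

Two edge vectors: SP-1→SP-2 = (-292, -146, -245.3), SP-1→SP-3 = (-449, -106, -234.8).
Normal n = (SP-1→SP-2) × (SP-1→SP-3) = (8279, 41578.1, -34602).
So ∂z/∂easting = −n_x/n_z = 0.23926 and ∂z/∂northing = −n_y/n_z = 1.20161.
Intercept c from SP-1: 1274.9 − 105.52 − 585.18 = 584.20.
At (183, 841): z = 43.8 + 1010.6 + 584.20 = 1638.5 ft.

1638.5 ft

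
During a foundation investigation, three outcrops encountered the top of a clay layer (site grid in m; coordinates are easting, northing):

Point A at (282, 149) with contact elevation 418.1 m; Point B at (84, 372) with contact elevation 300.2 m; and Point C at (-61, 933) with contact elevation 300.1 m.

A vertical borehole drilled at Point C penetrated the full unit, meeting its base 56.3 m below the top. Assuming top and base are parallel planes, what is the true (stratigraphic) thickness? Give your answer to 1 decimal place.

42.5 m

Let the plane be z = a·easting + b·northing + c.
Point B−Point A: −198a + 223b = −117.9;  Point C−Point A: −343a + 784b = −118.
Solving gives a = 0.83969, b = 0.21685.
|∇z| = √(a²+b²) = 0.86724, so dip δ = arctan(0.86724) = 40.93°.
True thickness = vertical thickness × cos δ = 56.3 × cos 40.93° = 42.5 m.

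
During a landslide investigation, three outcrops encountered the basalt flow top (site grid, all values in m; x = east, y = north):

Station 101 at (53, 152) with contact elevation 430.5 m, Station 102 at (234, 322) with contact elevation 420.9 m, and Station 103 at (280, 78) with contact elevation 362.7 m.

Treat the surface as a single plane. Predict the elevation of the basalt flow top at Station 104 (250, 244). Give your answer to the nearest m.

Two edge vectors: Station 101→Station 102 = (181, 170, -9.6), Station 101→Station 103 = (227, -74, -67.8).
Normal n = (Station 101→Station 102) × (Station 101→Station 103) = (-12236.4, 10092.6, -51984).
So ∂z/∂x = −n_x/n_z = −0.23539 and ∂z/∂y = −n_y/n_z = 0.19415.
Intercept c from Station 101: 430.5 + 12.48 − 29.51 = 413.47.
At (250, 244): z = −58.8 + 47.4 + 413.47 = 402.0 m.

402 m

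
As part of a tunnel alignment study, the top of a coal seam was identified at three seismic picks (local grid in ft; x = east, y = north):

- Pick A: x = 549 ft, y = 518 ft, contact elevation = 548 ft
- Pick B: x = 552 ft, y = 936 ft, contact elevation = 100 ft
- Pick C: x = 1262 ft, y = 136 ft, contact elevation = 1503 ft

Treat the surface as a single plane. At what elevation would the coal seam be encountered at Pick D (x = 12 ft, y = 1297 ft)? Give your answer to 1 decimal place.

-700.5 ft

Two edge vectors: Pick A→Pick B = (3, 418, -448), Pick A→Pick C = (713, -382, 955).
Normal n = (Pick A→Pick B) × (Pick A→Pick C) = (228054, -322289, -299180).
So ∂z/∂x = −n_x/n_z = 0.762264 and ∂z/∂y = −n_y/n_z = −1.077241.
Intercept c from Pick A: 548 − 418.48 + 558.01 = 687.53.
At (12, 1297): z = 9.1 − 1397.2 + 687.53 = -700.5 ft.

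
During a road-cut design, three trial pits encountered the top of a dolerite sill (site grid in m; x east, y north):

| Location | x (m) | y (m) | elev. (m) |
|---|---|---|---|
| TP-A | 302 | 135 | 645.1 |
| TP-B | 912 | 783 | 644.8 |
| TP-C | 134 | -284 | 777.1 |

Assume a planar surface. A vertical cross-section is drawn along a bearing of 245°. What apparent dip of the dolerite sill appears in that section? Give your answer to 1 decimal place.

16.5°

Two edge vectors: TP-A→TP-B = (610, 648, -0.3), TP-A→TP-C = (-168, -419, 132).
Normal n = (TP-A→TP-B) × (TP-A→TP-C) = (85410.3, -80469.6, -146726).
So ∂z/∂x = −n_x/n_z = 0.58211 and ∂z/∂y = −n_y/n_z = −0.54843.
Unit vector along 245° is (sin 245°, cos 245°) = (-0.9063, -0.4226).
Slope in that direction = a·(-0.9063) + b·(-0.4226) = −0.29579.
Apparent dip = arctan|0.29579| = 16.5° (true dip is 38.7°, so apparent ≤ true as expected).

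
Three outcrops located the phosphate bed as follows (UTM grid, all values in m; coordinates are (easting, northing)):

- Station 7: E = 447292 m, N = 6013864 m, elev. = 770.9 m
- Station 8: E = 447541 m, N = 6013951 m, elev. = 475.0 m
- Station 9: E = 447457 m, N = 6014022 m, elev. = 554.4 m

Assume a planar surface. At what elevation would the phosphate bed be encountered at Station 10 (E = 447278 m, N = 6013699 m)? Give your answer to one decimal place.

820.1 m

Two edge vectors: Station 7→Station 8 = (249, 87, -295.9), Station 7→Station 9 = (165, 158, -216.5).
Normal n = (Station 7→Station 8) × (Station 7→Station 9) = (27916.7, 5085, 24987).
So ∂z/∂E = −n_x/n_z = −1.117248969 and ∂z/∂N = −n_y/n_z = −0.203505823.
Intercept c from Station 7: 770.9 + 499736.53 + 1223856.34 = 1724363.77.
At (447278, 6013699): z = −499720.9 − 1223822.8 + 1724363.77 = 820.1 m.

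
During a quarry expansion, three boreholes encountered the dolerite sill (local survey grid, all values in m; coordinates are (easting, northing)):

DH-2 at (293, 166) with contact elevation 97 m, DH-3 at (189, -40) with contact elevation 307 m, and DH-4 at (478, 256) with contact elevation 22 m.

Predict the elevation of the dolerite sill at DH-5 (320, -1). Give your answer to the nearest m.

Let the plane be z = a·E + b·N + c.
DH-3−DH-2: −104a − 206b = 210;  DH-4−DH-2: 185a + 90b = −75.
Solving gives a = 0.12000, b = −1.08000.
Then c = 97 − a·293 − b·166 = 241.12.
At (320, -1): z = 38.4 + 1.1 + 241.12 = 280.6 m.

281 m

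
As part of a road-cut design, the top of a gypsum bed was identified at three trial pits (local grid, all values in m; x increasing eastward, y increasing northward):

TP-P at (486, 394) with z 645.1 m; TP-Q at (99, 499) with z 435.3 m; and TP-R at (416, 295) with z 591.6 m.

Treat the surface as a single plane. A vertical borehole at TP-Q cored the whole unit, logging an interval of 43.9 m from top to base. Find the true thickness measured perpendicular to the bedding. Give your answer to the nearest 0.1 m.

Let the plane be z = a·x + b·y + c.
TP-Q−TP-P: −387a + 105b = −209.8;  TP-R−TP-P: −70a − 99b = −53.5.
Solving gives a = 0.57788, b = 0.13180.
|∇z| = √(a²+b²) = 0.59272, so dip δ = arctan(0.59272) = 30.66°.
True thickness = vertical thickness × cos δ = 43.9 × cos 30.66° = 37.8 m.

37.8 m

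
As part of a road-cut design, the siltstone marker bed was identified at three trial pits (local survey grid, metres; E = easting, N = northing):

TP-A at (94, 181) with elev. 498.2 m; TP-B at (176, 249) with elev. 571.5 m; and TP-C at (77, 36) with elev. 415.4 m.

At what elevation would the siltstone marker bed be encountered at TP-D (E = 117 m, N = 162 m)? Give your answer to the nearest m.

Let the plane be z = a·E + b·N + c.
TP-B−TP-A: 82a + 68b = 73.3;  TP-C−TP-A: −17a − 145b = −82.8.
Solving gives a = 0.46563, b = 0.51644.
Then c = 498.2 − a·94 − b·181 = 360.95.
At (117, 162): z = 54.5 + 83.7 + 360.95 = 499.1 m.

499 m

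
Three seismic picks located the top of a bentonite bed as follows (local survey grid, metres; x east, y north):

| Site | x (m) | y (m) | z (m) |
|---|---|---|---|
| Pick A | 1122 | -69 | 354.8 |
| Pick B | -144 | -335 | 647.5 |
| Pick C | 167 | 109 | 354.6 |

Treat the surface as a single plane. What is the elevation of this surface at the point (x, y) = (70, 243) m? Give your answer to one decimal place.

286.9 m

Two edge vectors: Pick A→Pick B = (-1266, -266, 292.7), Pick A→Pick C = (-955, 178, -0.2).
Normal n = (Pick A→Pick B) × (Pick A→Pick C) = (-52047.4, -279781.7, -479378).
So ∂z/∂x = −n_x/n_z = −0.108573 and ∂z/∂y = −n_y/n_z = −0.583635.
Intercept c from Pick A: 354.8 + 121.82 − 40.27 = 436.35.
At (70, 243): z = −7.6 − 141.8 + 436.35 = 286.9 m.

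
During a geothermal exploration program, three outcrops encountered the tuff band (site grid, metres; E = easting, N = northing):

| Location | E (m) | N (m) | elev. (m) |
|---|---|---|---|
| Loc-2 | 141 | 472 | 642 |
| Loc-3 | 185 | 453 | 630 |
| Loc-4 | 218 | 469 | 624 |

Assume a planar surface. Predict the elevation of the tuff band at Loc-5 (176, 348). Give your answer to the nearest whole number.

622 m

Two edge vectors: Loc-2→Loc-3 = (44, -19, -12), Loc-2→Loc-4 = (77, -3, -18).
Normal n = (Loc-2→Loc-3) × (Loc-2→Loc-4) = (306, -132, 1331).
So ∂z/∂E = −n_x/n_z = −0.22990 and ∂z/∂N = −n_y/n_z = 0.09917.
Intercept c from Loc-2: 642 + 32.42 − 46.81 = 627.61.
At (176, 348): z = −40.5 + 34.5 + 627.61 = 621.7 m.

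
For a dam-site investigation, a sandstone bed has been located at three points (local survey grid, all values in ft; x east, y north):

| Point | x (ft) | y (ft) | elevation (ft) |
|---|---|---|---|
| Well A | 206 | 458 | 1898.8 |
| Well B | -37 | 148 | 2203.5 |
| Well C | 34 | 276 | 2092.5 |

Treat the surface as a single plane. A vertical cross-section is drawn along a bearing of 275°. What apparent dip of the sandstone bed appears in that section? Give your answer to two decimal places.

Two edge vectors: Well A→Well B = (-243, -310, 304.7), Well A→Well C = (-172, -182, 193.7).
Normal n = (Well A→Well B) × (Well A→Well C) = (-4591.6, -5339.3, -9094).
So ∂z/∂x = −n_x/n_z = −0.50490 and ∂z/∂y = −n_y/n_z = −0.58712.
Unit vector along 275° is (sin 275°, cos 275°) = (-0.9962, 0.0872).
Slope in that direction = a·(-0.9962) + b·(0.0872) = 0.45181.
Apparent dip = arctan|0.45181| = 24.31° (true dip is 37.8°, so apparent ≤ true as expected).

24.31°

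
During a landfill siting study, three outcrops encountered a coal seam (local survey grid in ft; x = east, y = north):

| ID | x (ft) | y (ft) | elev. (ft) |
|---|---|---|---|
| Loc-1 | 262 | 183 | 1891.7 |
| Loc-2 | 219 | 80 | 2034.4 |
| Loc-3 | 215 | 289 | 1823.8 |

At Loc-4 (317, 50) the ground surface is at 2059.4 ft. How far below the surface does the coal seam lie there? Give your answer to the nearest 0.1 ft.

79.1 ft

Let the plane be z = a·x + b·y + c.
Loc-2−Loc-1: −43a − 103b = 142.7;  Loc-3−Loc-1: −47a + 106b = −67.9.
Solving gives a = −0.86525, b = −1.02422.
Then c = 1891.7 − a·262 − b·183 = 2305.83.
At (317, 50): z_contact = −274.28 − 51.21 + 2305.83 = 1980.33 ft.
Depth below ground = 2059.4 − 1980.33 = 79.1 ft.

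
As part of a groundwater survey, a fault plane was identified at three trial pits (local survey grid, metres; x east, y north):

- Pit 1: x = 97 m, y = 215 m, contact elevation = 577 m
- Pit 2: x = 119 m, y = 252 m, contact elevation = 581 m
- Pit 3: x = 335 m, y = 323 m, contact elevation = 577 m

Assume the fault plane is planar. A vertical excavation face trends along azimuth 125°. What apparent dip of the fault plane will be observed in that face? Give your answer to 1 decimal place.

8.0°

Let the plane be z = a·x + b·y + c.
Pit 2−Pit 1: 22a + 37b = 4;  Pit 3−Pit 1: 238a + 108b = 0.
Solving gives a = −0.06719, b = 0.14806.
Unit vector along 125° is (sin 125°, cos 125°) = (0.8192, -0.5736).
Slope in that direction = a·(0.8192) + b·(-0.5736) = −0.13996.
Apparent dip = arctan|0.13996| = 8.0° (true dip is 9.2°, so apparent ≤ true as expected).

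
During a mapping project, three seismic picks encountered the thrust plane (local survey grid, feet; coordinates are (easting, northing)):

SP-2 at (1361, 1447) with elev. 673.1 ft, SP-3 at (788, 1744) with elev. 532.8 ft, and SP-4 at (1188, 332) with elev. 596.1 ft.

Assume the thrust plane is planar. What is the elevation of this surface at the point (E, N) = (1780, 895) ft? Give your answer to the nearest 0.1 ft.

Two edge vectors: SP-2→SP-3 = (-573, 297, -140.3), SP-2→SP-4 = (-173, -1115, -77).
Normal n = (SP-2→SP-3) × (SP-2→SP-4) = (-179303.5, -19849.1, 690276).
So ∂z/∂E = −n_x/n_z = 0.259756 and ∂z/∂N = −n_y/n_z = 0.028755.
Intercept c from SP-2: 673.1 − 353.53 − 41.61 = 277.96.
At (1780, 895): z = 462.4 + 25.7 + 277.96 = 766.1 ft.

766.1 ft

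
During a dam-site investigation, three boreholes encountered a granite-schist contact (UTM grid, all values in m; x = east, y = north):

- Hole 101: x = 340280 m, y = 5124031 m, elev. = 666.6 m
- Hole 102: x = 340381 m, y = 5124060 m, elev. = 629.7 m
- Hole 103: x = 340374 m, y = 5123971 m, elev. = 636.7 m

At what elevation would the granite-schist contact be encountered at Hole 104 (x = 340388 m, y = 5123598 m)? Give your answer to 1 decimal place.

Let the plane be z = a·x + b·y + c.
Hole 102−Hole 101: 101a + 29b = −36.9;  Hole 103−Hole 101: 94a − 60b = −29.9.
Solving gives a = −0.350682905, b = −0.051069884.
Then c = 666.6 − a·340280 − b·5124031 = 381680.65.
At (340388, 5123598): z = −119368.3 − 261661.6 + 381680.65 = 650.8 m.

650.8 m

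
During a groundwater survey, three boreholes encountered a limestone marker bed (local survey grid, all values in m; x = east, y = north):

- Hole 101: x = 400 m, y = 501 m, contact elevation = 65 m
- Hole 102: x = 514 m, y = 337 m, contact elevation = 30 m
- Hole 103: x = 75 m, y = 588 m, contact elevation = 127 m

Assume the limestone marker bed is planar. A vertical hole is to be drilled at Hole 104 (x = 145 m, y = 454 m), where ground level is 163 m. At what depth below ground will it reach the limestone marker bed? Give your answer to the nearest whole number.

Two edge vectors: Hole 101→Hole 102 = (114, -164, -35), Hole 101→Hole 103 = (-325, 87, 62).
Normal n = (Hole 101→Hole 102) × (Hole 101→Hole 103) = (-7123, 4307, -43382).
So ∂z/∂x = −n_x/n_z = −0.16419 and ∂z/∂y = −n_y/n_z = 0.09928.
Intercept c from Hole 101: 65 + 65.68 − 49.74 = 80.94.
At (145, 454): z_contact = −23.8 + 45.1 + 80.94 = 102.2 m.
Depth below ground = 163 − 102.2 = 61 m.

61 m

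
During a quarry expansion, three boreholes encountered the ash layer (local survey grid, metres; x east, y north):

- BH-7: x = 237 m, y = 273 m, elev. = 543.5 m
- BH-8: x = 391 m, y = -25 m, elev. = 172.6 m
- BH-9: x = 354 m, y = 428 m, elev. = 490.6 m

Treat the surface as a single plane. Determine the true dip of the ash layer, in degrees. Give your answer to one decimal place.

54.2°

Let the plane be z = a·x + b·y + c.
BH-8−BH-7: 154a − 298b = −370.9;  BH-9−BH-7: 117a + 155b = −52.9.
Solving gives a = −1.24717, b = 0.60012.
Gradient magnitude |∇z| = √(a² + b²) = √(1.55543 + 0.36015) = 1.38404.
True dip = arctan(1.38404) = 54.2°, dipping toward ESE (azimuth ≈ 116°).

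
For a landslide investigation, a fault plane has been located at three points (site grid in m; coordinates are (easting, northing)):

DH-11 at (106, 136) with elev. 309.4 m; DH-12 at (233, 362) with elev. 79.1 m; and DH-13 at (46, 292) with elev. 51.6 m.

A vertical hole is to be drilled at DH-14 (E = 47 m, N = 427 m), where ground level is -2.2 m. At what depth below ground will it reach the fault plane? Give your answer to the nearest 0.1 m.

Two edge vectors: DH-11→DH-12 = (127, 226, -230.3), DH-11→DH-13 = (-60, 156, -257.8).
Normal n = (DH-11→DH-12) × (DH-11→DH-13) = (-22336, 46558.6, 33372).
So ∂z/∂E = −n_x/n_z = 0.66930 and ∂z/∂N = −n_y/n_z = −1.39514.
Intercept c from DH-11: 309.4 − 70.95 + 189.74 = 428.19.
At (47, 427): z_contact = 31.46 − 595.72 + 428.19 = -136.07 m.
Depth below ground = -2.2 − (-136.07) = 133.9 m.

133.9 m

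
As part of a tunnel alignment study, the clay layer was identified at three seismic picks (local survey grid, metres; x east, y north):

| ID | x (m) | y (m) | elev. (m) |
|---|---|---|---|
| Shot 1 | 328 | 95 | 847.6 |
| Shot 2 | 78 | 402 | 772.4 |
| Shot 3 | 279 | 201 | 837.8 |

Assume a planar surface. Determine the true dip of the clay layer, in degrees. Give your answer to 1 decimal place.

24.1°

Let the plane be z = a·x + b·y + c.
Shot 2−Shot 1: −250a + 307b = −75.2;  Shot 3−Shot 1: −49a + 106b = −9.8.
Solving gives a = 0.43315, b = 0.10778.
Gradient magnitude |∇z| = √(a² + b²) = √(0.18762 + 0.01162) = 0.44636.
True dip = arctan(0.44636) = 24.1°, dipping toward WSW (azimuth ≈ 256°).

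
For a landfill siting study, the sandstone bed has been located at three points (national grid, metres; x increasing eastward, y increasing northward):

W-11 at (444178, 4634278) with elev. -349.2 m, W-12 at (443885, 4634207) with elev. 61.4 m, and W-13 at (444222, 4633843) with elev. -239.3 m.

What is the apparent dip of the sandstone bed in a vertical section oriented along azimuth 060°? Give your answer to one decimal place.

53.0°

Let the plane be z = a·x + b·y + c.
W-12−W-11: −293a − 71b = 410.6;  W-13−W-11: 44a − 435b = 109.9.
Solving gives a = −1.30808, b = −0.38496.
Unit vector along 060° is (sin 60°, cos 60°) = (0.8660, 0.5000).
Slope in that direction = a·(0.8660) + b·(0.5000) = −1.32531.
Apparent dip = arctan|1.32531| = 53.0° (true dip is 53.7°, so apparent ≤ true as expected).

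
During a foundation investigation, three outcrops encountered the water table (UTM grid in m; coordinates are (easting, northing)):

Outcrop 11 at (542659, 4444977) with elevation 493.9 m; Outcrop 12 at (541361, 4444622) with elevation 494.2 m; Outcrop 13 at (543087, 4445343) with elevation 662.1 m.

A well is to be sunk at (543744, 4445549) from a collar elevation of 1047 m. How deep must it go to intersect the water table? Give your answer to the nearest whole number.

367 m

Let the plane be z = a·E + b·N + c.
Outcrop 12−Outcrop 11: −1298a − 355b = 0.3;  Outcrop 13−Outcrop 11: 428a + 366b = 168.2.
Solving gives a = −0.18513035, b = 0.67605407.
Then c = 493.9 − a·542659 − b·4444977 = −2904088.25.
At (543744, 4445549): z_contact = −100663.5 + 3005431.5 − 2904088.25 = 679.7 m.
Depth below ground = 1047 − 679.7 = 367 m.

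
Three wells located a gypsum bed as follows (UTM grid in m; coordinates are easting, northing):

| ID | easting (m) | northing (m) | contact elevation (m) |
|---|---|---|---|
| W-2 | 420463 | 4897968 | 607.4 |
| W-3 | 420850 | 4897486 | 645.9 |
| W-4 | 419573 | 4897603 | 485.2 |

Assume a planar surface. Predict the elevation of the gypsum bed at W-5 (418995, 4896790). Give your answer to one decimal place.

Two edge vectors: W-2→W-3 = (387, -482, 38.5), W-2→W-4 = (-890, -365, -122.2).
Normal n = (W-2→W-3) × (W-2→W-4) = (72952.9, 13026.4, -570235).
So ∂z/∂easting = −n_x/n_z = 0.127934799 and ∂z/∂northing = −n_y/n_z = 0.022843915.
Intercept c from W-2: 607.4 − 53791.85 − 111888.77 = −165073.22.
At (418995, 4896790): z = 53604.0 + 111861.9 − 165073.22 = 392.7 m.

392.7 m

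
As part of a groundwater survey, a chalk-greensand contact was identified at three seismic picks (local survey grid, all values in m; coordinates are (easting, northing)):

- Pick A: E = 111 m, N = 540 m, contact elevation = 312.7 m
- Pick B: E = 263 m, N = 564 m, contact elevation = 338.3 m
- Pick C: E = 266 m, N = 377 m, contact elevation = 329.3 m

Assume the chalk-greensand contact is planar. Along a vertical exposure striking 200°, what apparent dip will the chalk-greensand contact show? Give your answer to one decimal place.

Two edge vectors: Pick A→Pick B = (152, 24, 25.6), Pick A→Pick C = (155, -163, 16.6).
Normal n = (Pick A→Pick B) × (Pick A→Pick C) = (4571.2, 1444.8, -28496).
So ∂z/∂E = −n_x/n_z = 0.16042 and ∂z/∂N = −n_y/n_z = 0.05070.
Unit vector along 200° is (sin 200°, cos 200°) = (-0.3420, -0.9397).
Slope in that direction = a·(-0.3420) + b·(-0.9397) = −0.10251.
Apparent dip = arctan|0.10251| = 5.9° (true dip is 9.5°, so apparent ≤ true as expected).

5.9°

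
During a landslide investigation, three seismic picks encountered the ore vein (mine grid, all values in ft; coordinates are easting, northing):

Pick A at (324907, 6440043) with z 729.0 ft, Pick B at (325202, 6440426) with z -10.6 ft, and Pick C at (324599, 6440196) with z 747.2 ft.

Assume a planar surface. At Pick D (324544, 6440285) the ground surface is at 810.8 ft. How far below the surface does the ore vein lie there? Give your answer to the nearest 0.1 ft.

144.5 ft

Let the plane be z = a·easting + b·northing + c.
Pick B−Pick A: 295a + 383b = −739.6;  Pick C−Pick A: −308a + 153b = 18.2.
Solving gives a = −0.736542836, b = −1.363759434.
Then c = 729 − a·324907 − b·6440043 = 9022706.32.
At (324544, 6440285): z_contact = −239040.56 − 8782999.43 + 9022706.32 = 666.34 ft.
Depth below ground = 810.8 − 666.34 = 144.5 ft.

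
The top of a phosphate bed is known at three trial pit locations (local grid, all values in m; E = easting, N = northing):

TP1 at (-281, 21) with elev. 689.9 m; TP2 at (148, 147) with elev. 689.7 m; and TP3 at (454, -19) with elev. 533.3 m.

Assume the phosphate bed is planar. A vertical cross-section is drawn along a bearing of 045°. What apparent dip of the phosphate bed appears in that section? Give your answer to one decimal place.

16.9°

Two edge vectors: TP1→TP2 = (429, 126, -0.2), TP1→TP3 = (735, -40, -156.6).
Normal n = (TP1→TP2) × (TP1→TP3) = (-19739.6, 67034.4, -109770).
So ∂z/∂E = −n_x/n_z = −0.17983 and ∂z/∂N = −n_y/n_z = 0.61068.
Unit vector along 045° is (sin 45°, cos 45°) = (0.7071, 0.7071).
Slope in that direction = a·(0.7071) + b·(0.7071) = 0.30466.
Apparent dip = arctan|0.30466| = 16.9° (true dip is 32.5°, so apparent ≤ true as expected).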